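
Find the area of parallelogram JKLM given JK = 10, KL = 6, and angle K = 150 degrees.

Area = a * b * sin(theta)
Area = 10 * 6 * sin(150 degrees)
Area = 60 * 1/2
Area = 30

30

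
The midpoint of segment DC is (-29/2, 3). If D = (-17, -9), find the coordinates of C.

Using the midpoint formula: M = ((x1 + x2)/2, (y1 + y2)/2)
We know M = (-29/2, 3) and D = (-17, -9)
For x: -29/2 = (-17 + x2)/2, so x2 = 2*-29/2 - -17 = -12
For y: 3 = (-9 + y2)/2, so y2 = 2*3 - -9 = 15
C = (-12, 15)

(-12, 15)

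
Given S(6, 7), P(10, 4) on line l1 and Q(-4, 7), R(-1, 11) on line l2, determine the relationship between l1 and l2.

Slope of line 1: m1 = (4 - 7)/(10 - 6) = -3/4 = -3/4
Slope of line 2: m2 = (11 - 7)/(-1 - -4) = 4/3 = 4/3
m1 * m2 = (-3/4) * (4/3) = -1 = -1, so the lines are perpendicular.

Perpendicular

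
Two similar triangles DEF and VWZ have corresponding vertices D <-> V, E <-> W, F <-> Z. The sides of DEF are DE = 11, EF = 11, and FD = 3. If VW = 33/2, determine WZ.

k = 33/2/11 = 3/2. WZ = 3/2 * 11 = 33/2.

33/2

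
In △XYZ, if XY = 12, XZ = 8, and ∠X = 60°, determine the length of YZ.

Law of cosines: YZ^2 = 12^2 + 8^2 - 2(12)(8)cos(60°) = 112, so YZ = 4*sqrt(7).

4*sqrt(7)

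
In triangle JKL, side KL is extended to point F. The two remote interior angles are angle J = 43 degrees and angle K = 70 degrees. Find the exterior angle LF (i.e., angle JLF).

The interior angle at L is 180 - 43 - 70 = 67 degrees.
The exterior angle and interior angle at L are supplementary:
Exterior angle = 180 - 67 = 113 degrees.

113 degrees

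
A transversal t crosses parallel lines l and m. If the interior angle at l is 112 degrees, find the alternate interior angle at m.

Alternate interior angles formed by parallel lines and a transversal are equal.
The given angle is 112 degrees.
The alternate interior angle = 112 degrees.

112 degrees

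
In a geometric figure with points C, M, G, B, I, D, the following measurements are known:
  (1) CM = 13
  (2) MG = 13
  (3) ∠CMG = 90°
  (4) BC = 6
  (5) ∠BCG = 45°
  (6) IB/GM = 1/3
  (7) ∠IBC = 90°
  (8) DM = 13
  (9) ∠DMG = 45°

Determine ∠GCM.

Step 1: By the law of cosines on triangle CMG: CG² = 13² + 13² − 2·13·13·cos(90°) = 338, so CG = 13·√2.
Step 2: By the inverse law of cosines on triangle GCM: cos(∠GCM) = ((13·√2)² + 13² − 13²) / (2·13·√2·13) = 338/478 = 0.7071, so ∠GCM = 45°.

Therefore, the measure of angle ∠GCM = 45°.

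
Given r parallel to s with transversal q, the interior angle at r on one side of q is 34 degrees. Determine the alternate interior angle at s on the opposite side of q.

Alternate interior angles formed by parallel lines and a transversal are equal.
The given angle is 34 degrees.
The alternate interior angle = 34 degrees.

34 degrees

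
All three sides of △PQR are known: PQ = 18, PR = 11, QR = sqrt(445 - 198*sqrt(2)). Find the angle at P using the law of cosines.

By the inverse law of cosines: cos(P) = (PQ² + PR² - QR²) / (2 × PQ × PR)
cos(P) = (18² + 11² - (sqrt(445 - 198*sqrt(2)))²) / (2 × 18 × 11)
cos(P) = (324 + 121 - (445 - 198*sqrt(2))) / 396
cos(P) = sqrt(2)/2
P = arccos(sqrt(2)/2) = 45°

45°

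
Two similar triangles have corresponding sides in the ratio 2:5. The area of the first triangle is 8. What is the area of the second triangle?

Area ratio = (2/5)^2 = 4/25. Area of the second triangle = 8 * 25/4 = 50.

50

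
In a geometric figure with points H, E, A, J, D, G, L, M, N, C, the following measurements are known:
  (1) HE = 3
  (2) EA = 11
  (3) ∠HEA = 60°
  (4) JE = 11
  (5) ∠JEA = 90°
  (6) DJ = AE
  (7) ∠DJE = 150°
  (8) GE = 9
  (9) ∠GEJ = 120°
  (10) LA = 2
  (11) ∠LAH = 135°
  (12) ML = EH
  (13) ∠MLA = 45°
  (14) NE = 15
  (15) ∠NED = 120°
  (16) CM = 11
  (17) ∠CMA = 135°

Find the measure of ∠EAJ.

Step 1: By the law of cosines on triangle AEJ: AJ² = 11² + 11² − 2·11·11·cos(90°) = 242, so AJ = 11·√2.
Step 2: By the inverse law of cosines on triangle EAJ: cos(∠EAJ) = (11² + (11·√2)² − 11²) / (2·11·11·√2) = 242/342.24 = 0.7071, so ∠EAJ = 45°.

Therefore, the measure of angle ∠EAJ = 45°.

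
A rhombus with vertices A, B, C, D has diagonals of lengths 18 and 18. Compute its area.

The diagonals of a rhombus divide it into four right triangles.
Each triangle has legs 18/ 2 = 9 and 18/2 = 9, so each has area (1/2)*9*9 = 81/2.
Four such triangles give total area = (d1 * d2) / 2 = 162.

162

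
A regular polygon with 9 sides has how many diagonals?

Total line segments between 9 vertices = C(9,2) = 36.
Subtract the 9 sides: 36 - 9 = 27 diagonals.

27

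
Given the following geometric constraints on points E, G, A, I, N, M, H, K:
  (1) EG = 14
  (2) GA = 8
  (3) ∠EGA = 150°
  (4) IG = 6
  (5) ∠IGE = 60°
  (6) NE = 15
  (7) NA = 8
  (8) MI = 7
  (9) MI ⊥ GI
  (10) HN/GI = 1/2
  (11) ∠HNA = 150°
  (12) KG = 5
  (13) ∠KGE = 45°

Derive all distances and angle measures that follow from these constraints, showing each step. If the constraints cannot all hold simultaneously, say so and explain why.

The constraints are consistent.

From the given relations:
  HN = 1/2·GI = 1/2·6 = 3

Step 1: From EG = 14, GA = 8, and ∠EGA = 150°, by the law of cosines:
  EA² = EG² + GA² - 2·EG·GA·cos(150°) = 196 + 64 + 194 = 454
  EA ≈ 21.31

Step 2: From EG = 14, GI = 6, and ∠EGI = 60°, by the law of cosines:
  EI² = EG² + GI² - 2·EG·GI·cos(60°) = 196 + 36 - 84 = 148
  EI = 2·√37

Step 3: From EG = 14, GK = 5, and ∠EGK = 45°, by the law of cosines:
  EK² = EG² + GK² - 2·EG·GK·cos(45°) = 196 + 25 - 98.99 = 122
  EK ≈ 11.05

Step 4: From GI = 6, IM = 7, and ∠GIM = 90°, by the law of cosines:
  GM² = GI² + IM² - 2·GI·IM·cos(90°) = 36 + 49 - 0 = 85
  GM = √85

Step 5: From AN = 8, NH = 3, and ∠ANH = 150°, by the law of cosines:
  AH² = AN² + NH² - 2·AN·NH·cos(150°) = 64 + 9 + 41.57 = 114.6
  AH ≈ 10.7

Step 6: From EA = 21.31, EG = 14, AG = 8, by the inverse law of cosines:
  cos(∠AEG) = (EA² + EG² - AG²) / (2·EA·EG)
  ∠AEG = 10.82°

Step 7: From EA = 21.31, EN = 15, AN = 8, by the inverse law of cosines:
  cos(∠AEN) = (EA² + EN² - AN²) / (2·EA·EN)
  ∠AEN = 15.82°

Step 8: From EG = 14, EI = 2·√37, GI = 6, by the inverse law of cosines:
  cos(∠GEI) = (EG² + EI² - GI²) / (2·EG·EI)
  ∠GEI = 25.28°

Step 9: From EG = 14, EK = 11.05, GK = 5, by the inverse law of cosines:
  cos(∠GEK) = (EG² + EK² - GK²) / (2·EG·EK)
  ∠GEK = 18.67°

Step 10: From GI = 6, GM = √85, IM = 7, by the inverse law of cosines:
  cos(∠IGM) = (GI² + GM² - IM²) / (2·GI·GM)
  ∠IGM = 49.4°

Step 11: From AE = 21.31, AG = 8, EG = 14, by the inverse law of cosines:
  cos(∠EAG) = (AE² + AG² - EG²) / (2·AE·AG)
  ∠EAG = 19.18°

Step 12: From AE = 21.31, AN = 8, EN = 15, by the inverse law of cosines:
  cos(∠EAN) = (AE² + AN² - EN²) / (2·AE·AN)
  ∠EAN = 30.75°

Step 13: From AH = 10.7, AN = 8, HN = 3, by the inverse law of cosines:
  cos(∠HAN) = (AH² + AN² - HN²) / (2·AH·AN)
  ∠HAN = 8.06°

Step 14: From IE = 2·√37, IG = 6, EG = 14, by the inverse law of cosines:
  cos(∠EIG) = (IE² + IG² - EG²) / (2·IE·IG)
  ∠EIG = 94.72°

Step 15: From NA = 8, NE = 15, AE = 21.31, by the inverse law of cosines:
  cos(∠ANE) = (NA² + NE² - AE²) / (2·NA·NE)
  ∠ANE = 133.43°

Step 16: From MG = √85, MI = 7, GI = 6, by the inverse law of cosines:
  cos(∠GMI) = (MG² + MI² - GI²) / (2·MG·MI)
  ∠GMI = 40.6°

Step 17: From HA = 10.7, HN = 3, AN = 8, by the inverse law of cosines:
  cos(∠AHN) = (HA² + HN² - AN²) / (2·HA·HN)
  ∠AHN = 21.94°

Step 18: From KE = 11.05, KG = 5, EG = 14, by the inverse law of cosines:
  cos(∠EKG) = (KE² + KG² - EG²) / (2·KE·KG)
  ∠EKG = 116.33°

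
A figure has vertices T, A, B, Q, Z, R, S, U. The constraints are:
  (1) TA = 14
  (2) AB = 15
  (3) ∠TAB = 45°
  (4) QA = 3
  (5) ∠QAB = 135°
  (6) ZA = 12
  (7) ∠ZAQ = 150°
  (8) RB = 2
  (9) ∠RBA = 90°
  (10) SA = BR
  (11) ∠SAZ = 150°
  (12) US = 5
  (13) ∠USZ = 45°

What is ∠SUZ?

From the given relations: SA = BR = 2.
Step 1: By the law of cosines on triangle ZAS: ZS² = 12² + 2² − 2·12·2·cos(150°) = 189.57, so ZS ≈ 13.77.
Step 2: By the law of cosines on triangle USZ: UZ² = 5² + 13.77² − 2·5·13.77·cos(45°) = 117.21, so UZ ≈ 10.83.
Step 3: By the inverse law of cosines on triangle SUZ: cos(∠SUZ) = (5² + 10.83² − 13.77²) / (2·5·10.83) = -47.36/108.26 = -0.4374, so ∠SUZ = 115.94°.

Therefore, the measure of angle ∠SUZ = 115.94°.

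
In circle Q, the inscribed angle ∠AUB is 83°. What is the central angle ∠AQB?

By the inscribed angle theorem, the central angle is twice the inscribed angle.
Central angle = 2 × 83° = 166°

166°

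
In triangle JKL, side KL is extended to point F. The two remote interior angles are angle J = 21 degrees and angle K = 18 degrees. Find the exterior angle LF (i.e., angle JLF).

By the exterior angle theorem, an exterior angle of a triangle equals the sum of the two remote interior angles.
Exterior angle = angle J + angle K
Exterior angle = 21 + 18 = 39 degrees

39 degrees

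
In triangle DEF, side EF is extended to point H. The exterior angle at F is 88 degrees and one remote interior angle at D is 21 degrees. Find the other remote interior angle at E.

By the exterior angle theorem: exterior angle = sum of remote interior angles.
88 = 21 + angle E
angle E = 88 - 21 = 67 degrees

67 degrees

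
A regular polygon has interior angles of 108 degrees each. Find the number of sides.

Exterior angle = 180 - 108 = 72. n = 360 / 72 = 5.

5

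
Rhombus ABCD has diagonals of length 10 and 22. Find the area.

The diagonals of a rhombus divide it into four right triangles.
Each triangle has legs 10/ 2 = 5 and 22/2 = 11, so each has area (1/2)*5*11 = 55/2.
Four such triangles give total area = (d1 * d2) / 2 = 110.

110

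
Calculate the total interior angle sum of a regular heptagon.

The sum of interior angles of an n-sided polygon is (n - 2) * 180.
For n = 7: (7 - 2) * 180 = 5 * 180 = 900 degrees.

900 degrees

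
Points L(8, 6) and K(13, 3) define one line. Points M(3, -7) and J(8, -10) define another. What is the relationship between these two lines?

Slope of line 1: m1 = (3 - 6)/(13 - 8) = -3/5 = -3/5
Slope of line 2: m2 = (-10 - -7)/(8 - 3) = -3/5 = -3/5
m1 = m2, so the lines are parallel.

Parallel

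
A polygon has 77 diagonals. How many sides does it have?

Using d = n(n - 3)/2, we solve 77 = n(n - 3)/2.
So n(n - 3) = 154.
Testing n = 14: 14 * 11 = 154 = 154. Correct.
The polygon has 14 sides.

14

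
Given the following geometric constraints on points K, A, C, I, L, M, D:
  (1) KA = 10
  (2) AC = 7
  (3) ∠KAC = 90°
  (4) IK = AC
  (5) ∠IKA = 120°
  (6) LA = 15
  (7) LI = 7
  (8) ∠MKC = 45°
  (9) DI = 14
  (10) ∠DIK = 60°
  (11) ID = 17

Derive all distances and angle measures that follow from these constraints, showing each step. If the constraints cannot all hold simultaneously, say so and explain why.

These constraints are not satisfiable: (9) DI = 14 and (11) ID = 17 assign two different lengths to the same segment. No planar figure meets all of them, so nothing further can be derived.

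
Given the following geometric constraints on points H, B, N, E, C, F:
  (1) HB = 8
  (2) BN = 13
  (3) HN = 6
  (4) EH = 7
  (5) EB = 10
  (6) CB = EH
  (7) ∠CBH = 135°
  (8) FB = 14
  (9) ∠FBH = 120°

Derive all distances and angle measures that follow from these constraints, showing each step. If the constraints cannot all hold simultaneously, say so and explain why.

The constraints are consistent.

From the given relations:
  CB = EH = 7

Step 1: From HB = 8, BC = 7, and ∠HBC = 135°, by the law of cosines:
  HC² = HB² + BC² - 2·HB·BC·cos(135°) = 64 + 49 + 79.2 = 192.2
  HC ≈ 13.86

Step 2: From HB = 8, BF = 14, and ∠HBF = 120°, by the law of cosines:
  HF² = HB² + BF² - 2·HB·BF·cos(120°) = 64 + 196 + 112 = 372
  HF = 2·√93

Step 3: From HB = 8, HE = 7, BE = 10, by the inverse law of cosines:
  cos(∠BHE) = (HB² + HE² - BE²) / (2·HB·HE)
  ∠BHE = 83.33°

Step 4: From HB = 8, HN = 6, BN = 13, by the inverse law of cosines:
  cos(∠BHN) = (HB² + HN² - BN²) / (2·HB·HN)
  ∠BHN = 135.95°

Step 5: From BE = 10, BH = 8, EH = 7, by the inverse law of cosines:
  cos(∠EBH) = (BE² + BH² - EH²) / (2·BE·BH)
  ∠EBH = 44.05°

Step 6: From BH = 8, BN = 13, HN = 6, by the inverse law of cosines:
  cos(∠HBN) = (BH² + BN² - HN²) / (2·BH·BN)
  ∠HBN = 18.72°

Step 7: From NB = 13, NH = 6, BH = 8, by the inverse law of cosines:
  cos(∠BNH) = (NB² + NH² - BH²) / (2·NB·NH)
  ∠BNH = 25.33°

Step 8: From EB = 10, EH = 7, BH = 8, by the inverse law of cosines:
  cos(∠BEH) = (EB² + EH² - BH²) / (2·EB·EH)
  ∠BEH = 52.62°

Step 9: From HB = 8, HC = 13.86, BC = 7, by the inverse law of cosines:
  cos(∠BHC) = (HB² + HC² - BC²) / (2·HB·HC)
  ∠BHC = 20.92°

Step 10: From HB = 8, HF = 2·√93, BF = 14, by the inverse law of cosines:
  cos(∠BHF) = (HB² + HF² - BF²) / (2·HB·HF)
  ∠BHF = 38.95°

Step 11: From CB = 7, CH = 13.86, BH = 8, by the inverse law of cosines:
  cos(∠BCH) = (CB² + CH² - BH²) / (2·CB·CH)
  ∠BCH = 24.08°

Step 12: From FB = 14, FH = 2·√93, BH = 8, by the inverse law of cosines:
  cos(∠BFH) = (FB² + FH² - BH²) / (2·FB·FH)
  ∠BFH = 21.05°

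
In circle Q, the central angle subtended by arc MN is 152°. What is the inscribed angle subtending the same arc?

Inscribed angle = 152° / 2 = 76° (inscribed angle theorem).

76°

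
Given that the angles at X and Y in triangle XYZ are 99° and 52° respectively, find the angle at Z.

angle Z = 180 - 99 - 52 = 29 degrees.

29 degrees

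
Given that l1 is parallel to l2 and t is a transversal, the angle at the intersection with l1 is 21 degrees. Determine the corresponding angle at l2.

When a transversal crosses parallel lines, angles in the same position at each intersection are called corresponding angles.
These are always equal, so the answer is 21 degrees.

21 degrees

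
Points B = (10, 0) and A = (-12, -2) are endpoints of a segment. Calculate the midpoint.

The midpoint is the average of the coordinates:
x: (10 + -12)/2 = -1
y: (0 + -2)/2 = -1
Midpoint = (-1, -1)

(-1, -1)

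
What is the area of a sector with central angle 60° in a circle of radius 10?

The full circle has area πr² = π(10)² = 100*pi.
The sector covers 60° out of 360°, a fraction of 1/6.
Sector area = 100*pi × 1/6 = 50*pi/3.

50*pi/3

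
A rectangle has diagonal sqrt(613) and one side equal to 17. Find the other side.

Using the Pythagorean theorem: d^2 = a^2 + b^2
b^2 = d^2 - a^2
b^2 = 613 - 289
b^2 = 324
b = sqrt(324) = 18

18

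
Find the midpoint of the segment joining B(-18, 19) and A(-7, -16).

The midpoint is the point halfway along the segment.
Move half the horizontal distance: -18 + (-7 - -18)/2 = -18 + 11/2 = -25/2
Move half the vertical distance: 19 + (-16 - 19)/2 = 19 + -35/2 = 3/2
Midpoint = (-25/2, 3/2)

(-25/2, 3/2)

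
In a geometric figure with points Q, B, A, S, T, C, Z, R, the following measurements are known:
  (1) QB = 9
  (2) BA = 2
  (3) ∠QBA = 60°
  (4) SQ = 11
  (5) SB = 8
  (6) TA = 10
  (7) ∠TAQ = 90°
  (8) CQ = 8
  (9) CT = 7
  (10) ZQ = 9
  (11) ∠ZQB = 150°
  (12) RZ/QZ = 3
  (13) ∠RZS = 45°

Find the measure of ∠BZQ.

Step 1: By the law of cosines on triangle ZQB: ZB² = 9² + 9² − 2·9·9·cos(150°) = 302.3, so ZB ≈ 17.39.
Step 2: By the inverse law of cosines on triangle BZQ: cos(∠BZQ) = (17.39² + 9² − 9²) / (2·17.39·9) = 302.3/312.96 = 0.9659, so ∠BZQ = 15°.

Therefore, the measure of angle ∠BZQ = 15°.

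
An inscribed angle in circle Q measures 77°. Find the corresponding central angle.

By the inscribed angle theorem, the central angle is twice the inscribed angle.
Central angle = 2 × 77° = 154°

154°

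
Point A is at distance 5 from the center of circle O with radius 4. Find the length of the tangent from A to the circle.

The tangent, radius, and line from the external point to the center form a right triangle.
The right angle is where the tangent meets the radius.
By the Pythagorean theorem: tangent² + 4² = 5²
tangent² = 25 - 16 = 9
tangent = 3

3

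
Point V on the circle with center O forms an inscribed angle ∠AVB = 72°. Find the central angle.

By the inscribed angle theorem, the central angle is twice the inscribed angle.
Central angle = 2 × 72° = 144°

144°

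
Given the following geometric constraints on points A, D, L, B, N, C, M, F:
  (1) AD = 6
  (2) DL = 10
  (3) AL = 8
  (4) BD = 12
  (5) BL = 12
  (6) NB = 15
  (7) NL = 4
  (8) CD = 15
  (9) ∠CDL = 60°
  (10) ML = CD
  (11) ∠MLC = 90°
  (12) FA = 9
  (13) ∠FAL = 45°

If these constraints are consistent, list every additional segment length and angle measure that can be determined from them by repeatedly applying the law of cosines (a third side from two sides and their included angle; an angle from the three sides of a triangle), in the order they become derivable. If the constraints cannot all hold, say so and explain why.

The constraints are consistent. Derivable facts, in order:
After 1 step:
- LC = 5·√7
- LF ≈ 6.57
- ∠ADL = 53.13°
- ∠ALD = 36.87°
- ∠BDL = 65.38°
- ∠BLD = 65.38°
- ∠BLN = 132.62°
- ∠BNL = 36.07°
- ∠DAL = 90°
- ∠DBL = 49.25°
- ∠LBN = 11.32°
After 2 steps:
- CM = 20
- ∠AFL = 59.42°
- ∠ALF = 75.58°
- ∠CLD = 79.11°
- ∠DCL = 40.89°
After 3 steps:
- ∠CML = 41.41°
- ∠LCM = 48.59°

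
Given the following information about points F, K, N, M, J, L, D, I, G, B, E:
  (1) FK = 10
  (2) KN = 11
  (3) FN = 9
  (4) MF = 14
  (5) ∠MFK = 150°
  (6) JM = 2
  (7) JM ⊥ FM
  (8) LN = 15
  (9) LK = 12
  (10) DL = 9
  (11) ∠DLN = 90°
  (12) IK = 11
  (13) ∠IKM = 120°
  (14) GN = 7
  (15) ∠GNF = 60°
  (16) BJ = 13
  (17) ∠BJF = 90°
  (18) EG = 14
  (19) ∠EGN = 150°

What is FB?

Step 1: By the law of cosines on triangle JMF: JF² = 2² + 14² − 2·2·14·cos(90°) = 200, so JF = 10·√2.
Step 2: By the law of cosines on triangle FJB: FB² = (10·√2)² + 13² − 2·10·√2·13·cos(90°) = 369, so FB = 3·√41.

Therefore, the length of FB = 3·√41.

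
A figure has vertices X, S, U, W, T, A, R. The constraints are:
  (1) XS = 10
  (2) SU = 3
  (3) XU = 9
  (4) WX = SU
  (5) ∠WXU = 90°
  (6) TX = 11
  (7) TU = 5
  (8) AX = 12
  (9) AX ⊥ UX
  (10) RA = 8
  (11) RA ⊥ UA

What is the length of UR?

Step 1: By the law of cosines on triangle UXA: UA² = 9² + 12² − 2·9·12·cos(90°) = 225, so UA = 15.
Step 2: By the law of cosines on triangle UAR: UR² = 15² + 8² − 2·15·8·cos(90°) = 289, so UR = 17.

Therefore, the length of UR = 17.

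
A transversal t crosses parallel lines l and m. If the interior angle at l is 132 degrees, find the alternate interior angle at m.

Alternate interior angles are equal: 132 degrees.

132 degrees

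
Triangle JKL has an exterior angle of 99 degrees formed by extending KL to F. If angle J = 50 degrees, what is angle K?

The exterior angle theorem states that an exterior angle equals the sum of the two non-adjacent interior angles.
So 99 = 50 + angle K, which gives angle K = 99 - 50 = 49 degrees.

49 degrees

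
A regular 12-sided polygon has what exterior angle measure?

Each exterior angle of a regular n-gon is 360 / n.
For n = 12: 360 / 12 = 30 degrees.

30 degrees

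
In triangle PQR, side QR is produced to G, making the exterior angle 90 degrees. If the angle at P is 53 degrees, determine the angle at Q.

By the exterior angle theorem: exterior angle = sum of remote interior angles.
90 = 53 + angle Q
angle Q = 90 - 53 = 37 degrees

37 degrees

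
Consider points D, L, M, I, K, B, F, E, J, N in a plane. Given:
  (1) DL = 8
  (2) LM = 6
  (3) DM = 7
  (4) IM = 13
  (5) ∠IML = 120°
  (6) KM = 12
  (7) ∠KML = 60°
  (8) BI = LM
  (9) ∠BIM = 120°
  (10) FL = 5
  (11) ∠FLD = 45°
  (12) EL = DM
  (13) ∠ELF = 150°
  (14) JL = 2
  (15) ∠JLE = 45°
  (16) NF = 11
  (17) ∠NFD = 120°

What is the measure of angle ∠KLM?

Step 1: By the law of cosines on triangle LMK: LK² = 6² + 12² − 2·6·12·cos(60°) = 108, so LK = 6·√3.
Step 2: By the inverse law of cosines on triangle KLM: cos(∠KLM) = ((6·√3)² + 6² − 12²) / (2·6·√3·6) = 0/124.71 = 0, so ∠KLM = 90°.

Therefore, the measure of angle ∠KLM = 90°.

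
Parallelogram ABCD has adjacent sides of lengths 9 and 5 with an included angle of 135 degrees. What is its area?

Area = a * b * sin(theta)
Area = 9 * 5 * sin(135 degrees)
Area = 45 * sqrt(2)/2
Area = 45*sqrt(2)/2

45*sqrt(2)/2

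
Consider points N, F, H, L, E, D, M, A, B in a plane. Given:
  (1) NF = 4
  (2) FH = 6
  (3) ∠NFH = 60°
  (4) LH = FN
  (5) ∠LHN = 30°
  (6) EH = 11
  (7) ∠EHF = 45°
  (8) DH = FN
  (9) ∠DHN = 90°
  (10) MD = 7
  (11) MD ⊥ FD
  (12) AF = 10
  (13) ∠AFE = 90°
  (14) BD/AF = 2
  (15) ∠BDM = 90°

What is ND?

From the given relations: DH = FN = 4.
Step 1: By the law of cosines on triangle NFH: NH² = 4² + 6² − 2·4·6·cos(60°) = 28, so NH = 2·√7.
Step 2: By the law of cosines on triangle NHD: ND² = (2·√7)² + 4² − 2·2·√7·4·cos(90°) = 44, so ND = 2·√11.

Therefore, the length of ND = 2·√11.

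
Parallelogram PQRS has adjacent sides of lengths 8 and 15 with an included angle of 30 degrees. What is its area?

The area of a parallelogram equals the product of two adjacent sides times the sine of the included angle.
This is because the height equals 15 * sin(30°) = 15/2.
Area = 8 * 15/2 = 60

60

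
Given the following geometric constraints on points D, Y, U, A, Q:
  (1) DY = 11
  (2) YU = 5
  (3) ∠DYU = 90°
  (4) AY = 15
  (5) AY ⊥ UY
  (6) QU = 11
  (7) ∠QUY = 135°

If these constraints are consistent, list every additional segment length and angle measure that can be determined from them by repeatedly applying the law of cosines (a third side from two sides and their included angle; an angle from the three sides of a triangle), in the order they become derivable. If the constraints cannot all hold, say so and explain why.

The constraints are consistent. Derivable facts, in order:
After 1 step:
- DU = √146
- UA = 5·√10
- YQ ≈ 14.96
After 2 steps:
- ∠AUY = 71.57°
- ∠DUY = 65.56°
- ∠QYU = 31.33°
- ∠UAY = 18.43°
- ∠UDY = 24.44°
- ∠UQY = 13.67°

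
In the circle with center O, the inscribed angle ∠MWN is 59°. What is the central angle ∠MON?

The inscribed angle theorem states that a central angle is always twice any inscribed angle that subtends the same arc.
Since the inscribed angle is 59°, the central angle = 2 × 59° = 118°.

118°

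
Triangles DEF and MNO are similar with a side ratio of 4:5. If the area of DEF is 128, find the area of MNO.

For similar figures, the area ratio equals the square of the side ratio.
Side ratio (DEF to MNO) = 4:5, so area ratio = 4^2:5^2 = 16:25.
If the area of DEF is 128, then the area of MNO = 128 * (25/16) = 200.

200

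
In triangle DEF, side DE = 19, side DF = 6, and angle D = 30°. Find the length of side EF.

When two sides and the included angle are known, the law of cosines gives the third side.
c^2 = a^2 + b^2 - 2ab cos(C) generalizes the Pythagorean theorem to non-right triangles.
Here: EF^2 = 361 + 36 - 228*(sqrt(3)/2) = 397 - 114*sqrt(3)
EF = sqrt(397 - 114*sqrt(3))

sqrt(397 - 114*sqrt(3))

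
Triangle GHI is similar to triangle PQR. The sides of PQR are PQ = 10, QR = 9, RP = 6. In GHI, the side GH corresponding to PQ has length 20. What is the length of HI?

Since the triangles are similar, the ratio of corresponding sides is constant.
Scale factor k = GH / PQ = 20 / 10 = 2
HI = k * QR = 2 * 9 = 18

18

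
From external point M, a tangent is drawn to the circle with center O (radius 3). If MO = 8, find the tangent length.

The tangent, radius, and line from the external point to the center form a right triangle.
The right angle is where the tangent meets the radius.
By the Pythagorean theorem: tangent² + 3² = 8²
tangent² = 64 - 9 = 55
tangent = sqrt(55)

sqrt(55)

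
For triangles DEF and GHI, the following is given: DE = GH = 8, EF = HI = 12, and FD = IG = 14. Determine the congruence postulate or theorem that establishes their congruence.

The given information matches SSS: All three pairs of corresponding sides are equal (Side-Side-Side).

SSS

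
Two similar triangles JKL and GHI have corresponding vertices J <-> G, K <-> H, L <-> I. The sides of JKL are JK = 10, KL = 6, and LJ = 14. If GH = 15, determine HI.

Similar triangles have proportional sides. Setting up the proportion:
GH / JK = HI / KL
15 / 10 = HI / 6
HI = 6 * 15 / 10 = 9.

9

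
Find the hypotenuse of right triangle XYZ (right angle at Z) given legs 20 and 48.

XY = sqrt(20^2 + 48^2) = sqrt(2704) = 52

52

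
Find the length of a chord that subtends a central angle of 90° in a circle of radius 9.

Drop a perpendicular from the center to the chord, bisecting both the chord and the central angle.
Each half-chord = r sin(θ/2) = 9 sin(45°).
The full chord = 2 × 9 × sin(45°) = 9*sqrt(2).

9*sqrt(2)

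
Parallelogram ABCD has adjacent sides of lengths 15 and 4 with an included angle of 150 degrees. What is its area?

Area = 15 * 4 * sin(150°) = 60 * 1/2 = 30

30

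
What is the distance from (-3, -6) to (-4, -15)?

d = sqrt((-1)^2 + (-9)^2) = sqrt(82)

sqrt(82)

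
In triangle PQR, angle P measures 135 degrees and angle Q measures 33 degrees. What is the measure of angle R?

angle R = 180 - 135 - 33 = 12 degrees.

12 degrees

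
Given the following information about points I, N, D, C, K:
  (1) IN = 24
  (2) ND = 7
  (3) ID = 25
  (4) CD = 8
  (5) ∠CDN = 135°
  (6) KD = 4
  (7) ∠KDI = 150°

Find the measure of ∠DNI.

Step 1: By the inverse law of cosines on triangle DNI: cos(∠DNI) = (7² + 24² − 25²) / (2·7·24) = 0/336 = 0, so ∠DNI = 90°.

Therefore, the measure of angle ∠DNI = 90°.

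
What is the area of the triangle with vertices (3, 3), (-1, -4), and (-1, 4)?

The Shoelace formula computes the area from vertex coordinates by summing cross products.
For vertices (3,3), (-1,-4), (-1,4):
Signed sum = 3*-4 - -1*3 + -1*4 - -1*-4 + -1*3 - 3*4
= -9 + -8 + -15 = -32
Area = (1/2)|-32| = 16.

16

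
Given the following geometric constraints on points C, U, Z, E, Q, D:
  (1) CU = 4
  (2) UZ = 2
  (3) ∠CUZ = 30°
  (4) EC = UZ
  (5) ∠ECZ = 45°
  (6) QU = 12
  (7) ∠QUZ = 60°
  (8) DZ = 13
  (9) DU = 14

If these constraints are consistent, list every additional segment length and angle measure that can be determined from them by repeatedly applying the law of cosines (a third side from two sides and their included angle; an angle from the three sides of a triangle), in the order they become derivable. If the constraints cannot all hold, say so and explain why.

The constraints are consistent. Derivable facts, in order:
After 1 step:
- CZ ≈ 2.48
- ZQ = 2·√31
- ∠DUZ = 56.39°
- ∠DZU = 116.25°
- ∠UDZ = 7.36°
After 2 steps:
- ZE ≈ 1.77
- ∠CZU = 126.21°
- ∠QZU = 111.05°
- ∠UCZ = 23.79°
- ∠UQZ = 8.95°
After 3 steps:
- ∠CEZ = 81.97°
- ∠CZE = 53.03°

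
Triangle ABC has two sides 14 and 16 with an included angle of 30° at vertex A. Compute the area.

When two sides and the included angle are known, the area formula is (1/2)ab sin(C).
The height from one side to the opposite vertex is 16 sin(30°) = 8.
Area = (1/2) * 14 * 8 = 56.

56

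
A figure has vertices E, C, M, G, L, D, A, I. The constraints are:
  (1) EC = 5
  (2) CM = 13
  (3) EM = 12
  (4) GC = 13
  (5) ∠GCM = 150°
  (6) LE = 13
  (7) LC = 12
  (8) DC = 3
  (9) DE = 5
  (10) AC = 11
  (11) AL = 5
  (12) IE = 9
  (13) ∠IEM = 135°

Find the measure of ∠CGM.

Step 1: By the law of cosines on triangle GCM: GM² = 13² + 13² − 2·13·13·cos(150°) = 630.72, so GM ≈ 25.11.
Step 2: By the inverse law of cosines on triangle CGM: cos(∠CGM) = (13² + 25.11² − 13²) / (2·13·25.11) = 630.72/652.97 = 0.9659, so ∠CGM = 15°.

Therefore, the measure of angle ∠CGM = 15°.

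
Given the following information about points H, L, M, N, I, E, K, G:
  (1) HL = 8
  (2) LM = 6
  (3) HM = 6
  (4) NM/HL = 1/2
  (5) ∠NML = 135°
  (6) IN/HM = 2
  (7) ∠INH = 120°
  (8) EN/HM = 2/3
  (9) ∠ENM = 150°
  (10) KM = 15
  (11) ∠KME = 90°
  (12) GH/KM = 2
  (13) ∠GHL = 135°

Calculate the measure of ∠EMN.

From the given relations: NM = 1/2·HL = 1/2·8 = 4; EN = 2/3·HM = 2/3·6 = 4.
Step 1: By the law of cosines on triangle MNE: ME² = 4² + 4² − 2·4·4·cos(150°) = 59.71, so ME ≈ 7.73.
Step 2: By the inverse law of cosines on triangle EMN: cos(∠EMN) = (7.73² + 4² − 4²) / (2·7.73·4) = 59.71/61.82 = 0.9659, so ∠EMN = 15°.

Therefore, the measure of angle ∠EMN = 15°.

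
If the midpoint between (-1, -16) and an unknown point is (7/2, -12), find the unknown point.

Using the midpoint formula: M = ((x1 + x2)/2, (y1 + y2)/2)
We know M = (7/2, -12) and R = (-1, -16)
For x: 7/2 = (-1 + x2)/2, so x2 = 2*7/2 - -1 = 8
For y: -12 = (-16 + y2)/2, so y2 = 2*-12 - -16 = -8
S = (8, -8)

(8, -8)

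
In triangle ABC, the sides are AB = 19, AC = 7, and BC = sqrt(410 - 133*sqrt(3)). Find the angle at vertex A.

By the inverse law of cosines: cos(A) = (AB² + AC² - BC²) / (2 × AB × AC)
cos(A) = (19² + 7² - (sqrt(410 - 133*sqrt(3)))²) / (2 × 19 × 7)
cos(A) = (361 + 49 - (410 - 133*sqrt(3))) / 266
cos(A) = sqrt(3)/2
A = arccos(sqrt(3)/2) = 30°

30°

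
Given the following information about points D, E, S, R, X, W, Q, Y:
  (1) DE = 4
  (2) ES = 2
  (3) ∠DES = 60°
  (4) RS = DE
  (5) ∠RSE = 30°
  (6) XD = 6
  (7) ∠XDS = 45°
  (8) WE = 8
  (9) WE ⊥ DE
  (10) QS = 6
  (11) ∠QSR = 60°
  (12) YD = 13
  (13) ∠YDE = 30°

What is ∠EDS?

Step 1: By the law of cosines on triangle DES: DS² = 4² + 2² − 2·4·2·cos(60°) = 12, so DS = 2·√3.
Step 2: By the inverse law of cosines on triangle EDS: cos(∠EDS) = (4² + (2·√3)² − 2²) / (2·4·2·√3) = 24/27.71 = 0.866, so ∠EDS = 30°.

Therefore, the measure of angle ∠EDS = 30°.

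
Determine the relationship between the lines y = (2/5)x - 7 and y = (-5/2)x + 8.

Slope of line 1: m1 = 2/5
Slope of line 2: m2 = -5/2
m1 * m2 = -1, so perpendicular.

Perpendicular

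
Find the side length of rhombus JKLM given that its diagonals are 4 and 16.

Half-diagonals are 2 and 8. side = sqrt(2^2 + 8^2) = sqrt(68) = 2*sqrt(17)

2*sqrt(17)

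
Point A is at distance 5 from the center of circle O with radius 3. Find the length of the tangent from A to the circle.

The tangent, radius, and line from the external point to the center form a right triangle.
The right angle is where the tangent meets the radius.
By the Pythagorean theorem: tangent² + 3² = 5²
tangent² = 25 - 9 = 16
tangent = 4

4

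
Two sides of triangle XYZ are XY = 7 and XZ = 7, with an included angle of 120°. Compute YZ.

By the law of cosines: YZ^2 = XY^2 + XZ^2 - 2*XY*XZ*cos(X)
YZ^2 = 7^2 + 7^2 - 2*7*7*cos(120°)
YZ^2 = 49 + 49 - 98*(-1/2)
YZ^2 = 147
YZ = 7*sqrt(3)

7*sqrt(3)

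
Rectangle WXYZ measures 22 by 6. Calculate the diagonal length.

d = sqrt(22^2 + 6^2) = sqrt(520) = 2*sqrt(130)

2*sqrt(130)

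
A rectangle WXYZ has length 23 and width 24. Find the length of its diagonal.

d = sqrt(23^2 + 24^2) = sqrt(1105)

sqrt(1105)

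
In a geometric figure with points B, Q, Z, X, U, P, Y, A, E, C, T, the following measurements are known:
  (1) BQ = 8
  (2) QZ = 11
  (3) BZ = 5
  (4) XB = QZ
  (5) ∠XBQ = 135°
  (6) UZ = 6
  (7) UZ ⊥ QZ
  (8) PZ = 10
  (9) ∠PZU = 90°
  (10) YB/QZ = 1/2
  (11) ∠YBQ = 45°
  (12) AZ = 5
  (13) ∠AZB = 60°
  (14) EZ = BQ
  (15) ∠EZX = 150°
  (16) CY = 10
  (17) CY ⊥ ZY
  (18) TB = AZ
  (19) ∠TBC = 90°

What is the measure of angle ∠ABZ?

Step 1: By the law of cosines on triangle BZA: BA² = 5² + 5² − 2·5·5·cos(60°) = 25, so BA = 5.
Step 2: By the inverse law of cosines on triangle ABZ: cos(∠ABZ) = (5² + 5² − 5²) / (2·5·5) = 25/50 = 0.5, so ∠ABZ = 60°.

Therefore, the measure of angle ∠ABZ = 60°.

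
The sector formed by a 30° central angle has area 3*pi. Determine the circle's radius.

Sector area A = πr² × θ/360, so r² = 360A / (πθ).
r² = 360 × 3*pi / (π × 30)
r² = 36
r = 6

6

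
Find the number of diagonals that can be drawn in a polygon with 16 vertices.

Each of the 16 vertices connects to 13 non-adjacent vertices via diagonals.
Total connections = 16 × 13 = 208, but each diagonal is counted twice.
Number of diagonals = 208 / 2 = 104.

104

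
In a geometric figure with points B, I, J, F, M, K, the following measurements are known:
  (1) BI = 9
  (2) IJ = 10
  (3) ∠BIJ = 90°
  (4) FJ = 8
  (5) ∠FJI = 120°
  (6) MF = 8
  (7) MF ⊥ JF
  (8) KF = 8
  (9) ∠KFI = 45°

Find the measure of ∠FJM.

Step 1: By the law of cosines on triangle JFM: JM² = 8² + 8² − 2·8·8·cos(90°) = 128, so JM = 8·√2.
Step 2: By the inverse law of cosines on triangle FJM: cos(∠FJM) = (8² + (8·√2)² − 8²) / (2·8·8·√2) = 128/181.02 = 0.7071, so ∠FJM = 45°.

Therefore, the measure of angle ∠FJM = 45°.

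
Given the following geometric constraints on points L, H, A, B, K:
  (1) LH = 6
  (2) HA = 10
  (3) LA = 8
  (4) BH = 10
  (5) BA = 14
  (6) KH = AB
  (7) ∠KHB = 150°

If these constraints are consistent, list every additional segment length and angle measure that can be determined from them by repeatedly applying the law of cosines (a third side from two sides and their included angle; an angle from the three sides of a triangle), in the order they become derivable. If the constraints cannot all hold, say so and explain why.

The constraints are consistent. Derivable facts, in order:
After 1 step:
- BK ≈ 23.21
- ∠ABH = 45.57°
- ∠AHB = 88.85°
- ∠AHL = 53.13°
- ∠ALH = 90°
- ∠BAH = 45.57°
- ∠HAL = 36.87°
After 2 steps:
- ∠BKH = 12.44°
- ∠HBK = 17.56°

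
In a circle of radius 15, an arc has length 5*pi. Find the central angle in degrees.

Arc length L = 2πr × θ/360, so θ = 360L / (2πr).
θ = 360 × 5*pi / (2π × 15)
θ = 60°
θ = 60°

60°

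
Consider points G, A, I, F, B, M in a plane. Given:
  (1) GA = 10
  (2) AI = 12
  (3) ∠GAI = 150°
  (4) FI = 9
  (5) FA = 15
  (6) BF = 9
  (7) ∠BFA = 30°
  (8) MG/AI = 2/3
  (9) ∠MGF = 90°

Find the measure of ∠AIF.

Step 1: By the inverse law of cosines on triangle AIF: cos(∠AIF) = (12² + 9² − 15²) / (2·12·9) = 0/216 = 0, so ∠AIF = 90°.

Therefore, the measure of angle ∠AIF = 90°.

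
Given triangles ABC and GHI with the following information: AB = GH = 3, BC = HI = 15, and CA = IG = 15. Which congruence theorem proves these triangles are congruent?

Consider the given information: AB = GH = 3, BC = HI = 15, and CA = IG = 15
This is not AAS or HL: AAS requires two angles and a non-included side. HL only applies to right triangles with matching hypotenuse and leg.
The correct criterion is SSS. All three pairs of corresponding sides are equal (Side-Side-Side).

SSS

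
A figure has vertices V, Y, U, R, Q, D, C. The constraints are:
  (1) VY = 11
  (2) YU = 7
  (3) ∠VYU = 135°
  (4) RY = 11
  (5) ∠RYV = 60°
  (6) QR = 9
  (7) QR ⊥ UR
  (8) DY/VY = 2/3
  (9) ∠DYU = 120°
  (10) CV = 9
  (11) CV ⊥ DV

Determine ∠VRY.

Step 1: By the law of cosines on triangle RYV: RV² = 11² + 11² − 2·11·11·cos(60°) = 121, so RV = 11.
Step 2: By the inverse law of cosines on triangle VRY: cos(∠VRY) = (11² + 11² − 11²) / (2·11·11) = 121/242 = 0.5, so ∠VRY = 60°.

Therefore, the measure of angle ∠VRY = 60°.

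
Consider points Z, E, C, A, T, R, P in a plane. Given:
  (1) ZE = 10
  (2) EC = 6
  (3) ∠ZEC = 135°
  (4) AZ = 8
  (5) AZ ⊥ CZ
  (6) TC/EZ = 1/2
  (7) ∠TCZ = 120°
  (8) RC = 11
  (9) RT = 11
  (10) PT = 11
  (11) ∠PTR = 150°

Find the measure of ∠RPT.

Step 1: By the law of cosines on triangle PTR: PR² = 11² + 11² − 2·11·11·cos(150°) = 451.58, so PR ≈ 21.25.
Step 2: By the inverse law of cosines on triangle RPT: cos(∠RPT) = (21.25² + 11² − 11²) / (2·21.25·11) = 451.58/467.51 = 0.9659, so ∠RPT = 15°.

Therefore, the measure of angle ∠RPT = 15°.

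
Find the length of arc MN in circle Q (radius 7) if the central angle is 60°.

Arc length = 2πr × θ/360
= 2π × 7 × 1/6
= 7*pi/3

7*pi/3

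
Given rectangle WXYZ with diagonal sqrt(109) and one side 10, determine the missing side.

The diagonal of a rectangle forms a right triangle with the two sides.
Rearranging the Pythagorean theorem: missing side = sqrt(d^2 - known^2).
= sqrt(109 - 100) = sqrt(9) = 3.

3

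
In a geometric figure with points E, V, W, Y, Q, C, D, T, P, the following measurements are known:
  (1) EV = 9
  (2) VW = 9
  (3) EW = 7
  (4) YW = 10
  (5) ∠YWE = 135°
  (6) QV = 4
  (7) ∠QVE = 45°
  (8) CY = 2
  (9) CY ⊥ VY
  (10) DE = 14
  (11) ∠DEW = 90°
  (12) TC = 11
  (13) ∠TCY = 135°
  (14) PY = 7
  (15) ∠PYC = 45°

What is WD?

Step 1: By the law of cosines on triangle WED: WD² = 7² + 14² − 2·7·14·cos(90°) = 245, so WD = 7·√5.

Therefore, the length of WD = 7·√5.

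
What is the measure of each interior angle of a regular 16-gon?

Each interior angle of a regular n-gon is (n - 2) * 180 / n.
For n = 16: (16 - 2) * 180 / 16 = 2520/16 = 315/2 degrees.

315/2 degrees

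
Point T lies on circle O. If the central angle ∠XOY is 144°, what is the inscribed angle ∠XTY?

By the inscribed angle theorem, the inscribed angle is half the central angle.
Inscribed angle = 144° / 2 = 72°

72°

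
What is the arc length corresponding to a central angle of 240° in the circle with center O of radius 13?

Arc length = 2πr × θ/360
= 2π × 13 × 2/3
= 52*pi/3

52*pi/3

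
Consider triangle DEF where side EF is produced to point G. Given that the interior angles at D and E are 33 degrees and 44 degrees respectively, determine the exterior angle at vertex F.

Exterior angle = 33 + 44 = 77 degrees (exterior angle theorem).

77 degrees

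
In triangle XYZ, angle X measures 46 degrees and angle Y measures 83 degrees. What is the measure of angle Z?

The interior angles sum to 180°: angle Z = 180 - 46 - 83 = 51°.
The triangle is acute (angles 46°, 83°, 51°).

51 degrees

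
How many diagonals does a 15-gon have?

The number of diagonals in an n-gon is n(n - 3)/2.
For n = 15: 15(15 - 3)/2 = 15 × 12 / 2 = 90.

90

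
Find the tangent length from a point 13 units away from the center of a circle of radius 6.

Let T be the point of tangency. Then OT ⊥ MT (radius ⊥ tangent).
In right triangle OTM: OM² = OT² + MT²
13² = 6² + MT²
MT² = 133, MT = sqrt(133)

sqrt(133)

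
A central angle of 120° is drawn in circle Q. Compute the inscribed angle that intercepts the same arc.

By the inscribed angle theorem, the inscribed angle is half the central angle.
Inscribed angle = 120° / 2 = 60°

60°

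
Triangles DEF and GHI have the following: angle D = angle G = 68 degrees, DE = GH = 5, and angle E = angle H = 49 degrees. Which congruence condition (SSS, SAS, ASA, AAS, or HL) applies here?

The given information provides:
angle D = angle G = 68 degrees, DE = GH = 5, and angle E = angle H = 49 degrees
This matches the ASA congruence theorem.
Two pairs of corresponding angles and the included side are equal (Angle-Side-Angle).

ASA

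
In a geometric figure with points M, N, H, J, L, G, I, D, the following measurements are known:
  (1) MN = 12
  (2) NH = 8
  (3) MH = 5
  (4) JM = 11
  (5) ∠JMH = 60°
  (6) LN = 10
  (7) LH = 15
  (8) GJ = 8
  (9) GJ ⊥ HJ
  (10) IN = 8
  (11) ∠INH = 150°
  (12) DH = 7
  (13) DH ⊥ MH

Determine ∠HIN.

Step 1: By the law of cosines on triangle INH: IH² = 8² + 8² − 2·8·8·cos(150°) = 238.85, so IH ≈ 15.45.
Step 2: By the inverse law of cosines on triangle HIN: cos(∠HIN) = (15.45² + 8² − 8²) / (2·15.45·8) = 238.85/247.28 = 0.9659, so ∠HIN = 15°.

Therefore, the measure of angle ∠HIN = 15°.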